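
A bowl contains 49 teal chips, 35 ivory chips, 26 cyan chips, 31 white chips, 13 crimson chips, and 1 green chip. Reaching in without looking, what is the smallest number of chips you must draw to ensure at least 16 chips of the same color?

75

In the worst case we take at most 15 of each color, but all 13 crimson and all 1 green (fewer than 15), giving 15 + 15 + 15 + 15 + 13 + 1 = 74.
One more chip then forces some color to 16, so 74 + 1 = 75.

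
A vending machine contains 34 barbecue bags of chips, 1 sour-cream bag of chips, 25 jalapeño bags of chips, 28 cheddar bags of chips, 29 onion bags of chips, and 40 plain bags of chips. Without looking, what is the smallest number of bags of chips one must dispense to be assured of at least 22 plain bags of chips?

139

The worst case draws every non-plain bag of chips first: 34 + 1 + 25 + 28 + 29 = 117.
The next 22 draws are then forced to be plain, giving 117 + 22 = 139.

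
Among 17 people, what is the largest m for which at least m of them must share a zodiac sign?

2

There are 12 zodiac signs, which serve as the pigeonholes.
If each of the 12 zodiac signs held at most 1, the total would be at most 12 × 1 = 12 < 17, a contradiction.
So at least one holds ⌈17/12⌉ = 2.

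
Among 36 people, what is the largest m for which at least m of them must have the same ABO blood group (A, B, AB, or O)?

There are 4 ABO blood groups, which serve as the pigeonholes.
If each of the 4 ABO blood groups held at most 8, the total would be at most 4 × 8 = 32 < 36, a contradiction.
So at least one holds ⌈36/4⌉ = 9.

9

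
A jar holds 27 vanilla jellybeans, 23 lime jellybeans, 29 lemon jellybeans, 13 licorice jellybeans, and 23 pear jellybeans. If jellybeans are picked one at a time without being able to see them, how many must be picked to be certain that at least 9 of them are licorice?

111

The worst case draws every non-licorice jellybean first: 27 + 23 + 29 + 23 = 102.
The next 9 draws are then forced to be licorice, giving 102 + 9 = 111.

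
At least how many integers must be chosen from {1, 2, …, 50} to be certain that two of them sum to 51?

26

Partition {1, …, 50} into 25 pairs: {1,50}, {2,49}, …, {25,26}.
Choosing 25 integers — say the integers 1 through 25 — takes one from each pair and avoids the property.
Choosing 26 forces two into the same pair by pigeonhole, and those sum to 51. So 26.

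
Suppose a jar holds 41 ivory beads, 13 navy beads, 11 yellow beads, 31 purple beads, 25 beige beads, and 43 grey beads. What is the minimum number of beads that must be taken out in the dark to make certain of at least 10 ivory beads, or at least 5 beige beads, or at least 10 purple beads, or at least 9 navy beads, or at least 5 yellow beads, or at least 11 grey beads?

The worst case stops just short of every target: 9 ivory, 8 navy, 4 yellow, 9 purple, 4 beige, 10 grey — 9 + 8 + 4 + 9 + 4 + 10 = 44 beads.
One more bead must push some color to its target, so 44 + 1 = 45.

45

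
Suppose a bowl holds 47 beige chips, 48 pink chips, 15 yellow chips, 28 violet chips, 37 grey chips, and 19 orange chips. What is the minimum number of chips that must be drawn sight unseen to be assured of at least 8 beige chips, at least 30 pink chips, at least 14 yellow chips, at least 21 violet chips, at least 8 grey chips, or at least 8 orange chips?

84

Each of the 6 colors has its own threshold; avoid all of them simultaneously.
The worst case stops just short of every target: 7 beige, 29 pink, 13 yellow, 20 violet, 7 grey, 7 orange — 7 + 29 + 13 + 20 + 7 + 7 = 83 chips.
One more chip must push some color to its target, so 83 + 1 = 84.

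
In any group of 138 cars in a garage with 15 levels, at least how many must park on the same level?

10

If each of the 15 levels held at most 9, the total would be at most 15 × 9 = 135 < 138, a contradiction.
So at least one holds ⌈138/15⌉ = 10.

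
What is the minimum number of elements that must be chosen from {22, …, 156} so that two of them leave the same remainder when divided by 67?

68

Group the integers by remainder mod 67; there are 67 residue classes, each nonempty in this range.
Choosing one from each class (67 integers) avoids any shared remainder.
One more choice must repeat a class, so two differ by a multiple of 67. Hence 67 + 1 = 68.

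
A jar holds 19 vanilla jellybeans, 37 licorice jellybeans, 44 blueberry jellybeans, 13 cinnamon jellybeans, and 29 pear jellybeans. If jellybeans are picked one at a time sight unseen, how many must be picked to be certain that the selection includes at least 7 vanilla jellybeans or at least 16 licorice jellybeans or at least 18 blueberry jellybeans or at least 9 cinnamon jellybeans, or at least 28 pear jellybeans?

74

Each of the 5 flavors has its own threshold; avoid all of them simultaneously.
The worst case stops just short of every target: 6 vanilla, 15 licorice, 17 blueberry, 8 cinnamon, 27 pear — 6 + 15 + 17 + 8 + 27 = 73 jellybeans.
One more jellybean must push some flavor to its target, so 73 + 1 = 74.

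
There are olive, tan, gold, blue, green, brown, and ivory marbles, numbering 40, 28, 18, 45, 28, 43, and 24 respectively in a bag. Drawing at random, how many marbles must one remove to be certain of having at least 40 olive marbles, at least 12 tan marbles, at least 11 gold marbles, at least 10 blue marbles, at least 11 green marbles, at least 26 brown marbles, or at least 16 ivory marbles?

The worst case stops just short of every target: 39 olive, 11 tan, 10 gold, 9 blue, 10 green, 25 brown, 15 ivory — 39 + 11 + 10 + 9 + 10 + 25 + 15 = 119 marbles.
One more marble must push some color to its target, so 119 + 1 = 120.

120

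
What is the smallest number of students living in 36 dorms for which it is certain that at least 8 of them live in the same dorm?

There are 36 dorms acting as pigeonholes.
With 36 × 7 = 252 students we could place exactly 7 in each, with no class reaching 8.
One more forces some class to hold 8, so 252 + 1 = 253.

253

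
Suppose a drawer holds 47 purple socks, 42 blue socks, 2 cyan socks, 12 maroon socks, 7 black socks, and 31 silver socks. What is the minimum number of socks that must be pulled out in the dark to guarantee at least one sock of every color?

The hardest color to obtain is cyan: we could draw every other sock first — 141 − 2 = 139 socks — without a single cyan one.
The next draw must be cyan, so 139 + 1 = 140.

140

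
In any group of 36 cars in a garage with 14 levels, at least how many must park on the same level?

3

The 36 cars fall into 14 levels.
If each of the 14 levels held at most 2, the total would be at most 14 × 2 = 28 < 36, a contradiction.
So at least one holds ⌈36/14⌉ = 3.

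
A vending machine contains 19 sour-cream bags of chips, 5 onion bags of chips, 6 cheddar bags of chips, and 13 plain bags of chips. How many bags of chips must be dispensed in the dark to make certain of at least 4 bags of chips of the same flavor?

13

Treat the 4 flavors as pigeonholes.
The worst case takes 3 bags of chips of each flavor without reaching 4 of any: 4 × 3 = 12.
The next bag of chips must bring some flavor to 4, so 12 + 1 = 13.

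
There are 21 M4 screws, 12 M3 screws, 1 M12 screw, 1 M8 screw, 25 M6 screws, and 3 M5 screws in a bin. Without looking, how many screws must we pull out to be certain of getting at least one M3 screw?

The worst case draws every non-M3 screw first: 21 + 1 + 1 + 25 + 3 = 51.
The next draw is then forced to be M3, giving 51 + 1 = 52.

52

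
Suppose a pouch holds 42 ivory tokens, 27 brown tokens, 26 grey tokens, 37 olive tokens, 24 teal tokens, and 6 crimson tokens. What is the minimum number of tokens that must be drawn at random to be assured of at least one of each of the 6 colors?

The hardest color to obtain is crimson: we could draw every other token first — 162 − 6 = 156 tokens — without a single crimson one.
The next draw must be crimson, so 156 + 1 = 157.

157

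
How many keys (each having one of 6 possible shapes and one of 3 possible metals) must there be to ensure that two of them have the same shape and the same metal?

There are 6 × 3 = 18 (shape, metal) combinations acting as pigeonholes.
With 18 keys we could place one in each, avoiding any repeat.
One more forces some (shape, metal) pair to hold 2, so 18 + 1 = 19.

19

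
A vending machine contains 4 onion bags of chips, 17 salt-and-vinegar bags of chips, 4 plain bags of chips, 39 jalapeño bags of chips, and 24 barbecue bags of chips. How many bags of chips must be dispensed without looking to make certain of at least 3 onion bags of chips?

The worst case draws every non-onion bag of chips first: 17 + 4 + 39 + 24 = 84.
The next 3 draws are then forced to be onion, giving 84 + 3 = 87.

87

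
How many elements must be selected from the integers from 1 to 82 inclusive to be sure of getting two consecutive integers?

Partition {1, …, 82} into 41 pairs: {1,2}, {3,4}, …, {81,82}.
Choosing 41 integers — say the 41 even numbers 2, 4, …, 82 — takes one from each pair and avoids the property.
Choosing 42 forces two into the same pair by pigeonhole, and those are consecutive. So 42.

42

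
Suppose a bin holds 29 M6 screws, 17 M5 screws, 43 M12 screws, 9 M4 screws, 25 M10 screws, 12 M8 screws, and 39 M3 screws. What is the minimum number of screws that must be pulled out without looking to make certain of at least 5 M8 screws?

167

The worst case draws every non-M8 screw first: 29 + 17 + 43 + 9 + 25 + 39 = 162.
The next 5 draws are then forced to be M8, giving 162 + 5 = 167.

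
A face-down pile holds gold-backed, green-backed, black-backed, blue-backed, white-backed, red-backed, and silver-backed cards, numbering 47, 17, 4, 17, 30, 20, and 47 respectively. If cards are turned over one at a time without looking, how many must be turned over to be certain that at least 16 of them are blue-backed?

181

The worst case draws every non-blue-backed card first: 47 + 17 + 4 + 30 + 20 + 47 = 165.
The next 16 draws are then forced to be blue-backed, giving 165 + 16 = 181.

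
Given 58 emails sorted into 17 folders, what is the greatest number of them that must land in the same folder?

If each of the 17 folders held at most 3, the total would be at most 17 × 3 = 51 < 58, a contradiction.
So at least one holds ⌈58/17⌉ = 4.

4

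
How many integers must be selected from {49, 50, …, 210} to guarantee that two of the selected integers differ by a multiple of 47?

Use the pigeonhole principle on residue classes: group the integers by remainder mod 47; there are 47 residue classes, each nonempty in this range.
Choosing one from each class (47 integers) avoids any shared remainder.
One more choice must repeat a class, so two differ by a multiple of 47. Hence 47 + 1 = 48.

48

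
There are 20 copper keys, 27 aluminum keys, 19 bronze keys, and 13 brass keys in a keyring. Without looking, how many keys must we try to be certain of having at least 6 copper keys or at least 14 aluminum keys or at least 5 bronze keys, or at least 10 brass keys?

32

The worst case stops just short of every target: 5 copper, 13 aluminum, 4 bronze, 9 brass — 5 + 13 + 4 + 9 = 31 keys.
One more key must push some type to its target, so 31 + 1 = 32.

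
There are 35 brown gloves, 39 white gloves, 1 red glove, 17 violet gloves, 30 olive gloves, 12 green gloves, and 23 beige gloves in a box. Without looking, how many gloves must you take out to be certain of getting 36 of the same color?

In the worst case we take at most 35 of each color, but all 1 red, all 17 violet, all 30 olive, all 12 green, and all 23 beige (fewer than 35), giving 35 + 35 + 1 + 17 + 30 + 12 + 23 = 153.
One more glove then forces some color to 36, so 153 + 1 = 154.

154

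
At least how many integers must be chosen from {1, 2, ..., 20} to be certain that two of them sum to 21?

11

Partition {1, …, 20} into 10 pairs: {1,20}, {2,19}, …, {10,11}.
Choosing 10 integers — say the integers 1 through 10 — takes one from each pair and avoids the property.
Choosing 11 forces two into the same pair by pigeonhole, and those sum to 21. So 11.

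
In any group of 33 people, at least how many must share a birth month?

There are 12 months of the year, which serve as the pigeonholes.
If each of the 12 months of the year held at most 2, the total would be at most 12 × 2 = 24 < 33, a contradiction.
So at least one holds ⌈33/12⌉ = 3.

3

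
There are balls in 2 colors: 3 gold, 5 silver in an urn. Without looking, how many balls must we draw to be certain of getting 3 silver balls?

To avoid silver balls as long as possible, exhaust the other 1 color first.
The worst case draws every non-silver ball first: 3.
The next 3 draws are then forced to be silver, giving 3 + 3 = 6.

6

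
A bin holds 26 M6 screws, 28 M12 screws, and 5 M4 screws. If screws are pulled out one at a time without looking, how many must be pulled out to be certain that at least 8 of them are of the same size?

In the worst case we take at most 7 of each size, but all 5 M4 (fewer than 7), giving 7 + 7 + 5 = 19.
One more screw then forces some size to 8, so 19 + 1 = 20.

20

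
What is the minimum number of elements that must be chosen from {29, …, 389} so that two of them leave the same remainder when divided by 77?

Use the pigeonhole principle on residue classes: group the integers by remainder mod 77; there are 77 residue classes, each nonempty in this range.
Choosing one from each class (77 integers) avoids any shared remainder.
One more choice must repeat a class, so two differ by a multiple of 77. Hence 77 + 1 = 78.

78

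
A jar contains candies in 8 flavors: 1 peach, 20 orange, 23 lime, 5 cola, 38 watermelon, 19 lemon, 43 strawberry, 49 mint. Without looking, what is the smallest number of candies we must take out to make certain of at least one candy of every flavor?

198

The hardest flavor to obtain is peach: we could draw every other candy first — 198 − 1 = 197 candies — without a single peach one.
The next draw must be peach, so 197 + 1 = 198.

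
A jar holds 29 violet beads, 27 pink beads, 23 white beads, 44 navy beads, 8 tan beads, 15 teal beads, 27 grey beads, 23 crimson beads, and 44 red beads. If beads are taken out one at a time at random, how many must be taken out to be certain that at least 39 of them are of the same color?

In the worst case we take at most 38 of each color, but all 29 violet, all 27 pink, all 23 white, all 8 tan, all 15 teal, all 27 grey, and all 23 crimson (fewer than 38), giving 29 + 27 + 23 + 38 + 8 + 15 + 27 + 23 + 38 = 228.
One more bead then forces some color to 39, so 228 + 1 = 229.

229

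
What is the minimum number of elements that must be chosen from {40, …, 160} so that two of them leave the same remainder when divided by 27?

28

Use the pigeonhole principle on residue classes: group the integers by remainder mod 27; there are 27 residue classes, each nonempty in this range.
Choosing one from each class (27 integers) avoids any shared remainder.
One more choice must repeat a class, so two differ by a multiple of 27. Hence 27 + 1 = 28.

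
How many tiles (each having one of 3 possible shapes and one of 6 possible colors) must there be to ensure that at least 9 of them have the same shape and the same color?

145

There are 3 × 6 = 18 (shape, color) combinations acting as pigeonholes.
With 18 × 8 = 144 tiles we could place exactly 8 in each, with no (shape, color) pair reaching 9.
One more forces some (shape, color) pair to hold 9, so 144 + 1 = 145.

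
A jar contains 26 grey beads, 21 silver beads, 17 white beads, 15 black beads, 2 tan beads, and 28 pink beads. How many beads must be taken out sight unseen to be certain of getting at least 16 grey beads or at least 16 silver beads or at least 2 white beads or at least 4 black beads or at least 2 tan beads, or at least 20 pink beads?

55

The worst case stops just short of every target: 15 grey, 15 silver, 1 white, 3 black, 1 tan, 19 pink — 15 + 15 + 1 + 3 + 1 + 19 = 54 beads.
One more bead must push some color to its target, so 54 + 1 = 55.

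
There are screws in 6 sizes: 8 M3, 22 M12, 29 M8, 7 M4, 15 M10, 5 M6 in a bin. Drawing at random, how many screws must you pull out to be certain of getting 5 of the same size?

The worst case takes 4 screws of each size without reaching 5 of any: 6 × 4 = 24.
The next screw must bring some size to 5, so 24 + 1 = 25.

25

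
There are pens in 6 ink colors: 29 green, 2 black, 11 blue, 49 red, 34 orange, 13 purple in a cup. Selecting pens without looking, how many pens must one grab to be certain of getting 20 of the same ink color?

84

In the worst case we take at most 19 of each ink color, but all 2 black, all 11 blue, and all 13 purple (fewer than 19), giving 19 + 2 + 11 + 19 + 19 + 13 = 83.
One more pen then forces some ink color to 20, so 83 + 1 = 84.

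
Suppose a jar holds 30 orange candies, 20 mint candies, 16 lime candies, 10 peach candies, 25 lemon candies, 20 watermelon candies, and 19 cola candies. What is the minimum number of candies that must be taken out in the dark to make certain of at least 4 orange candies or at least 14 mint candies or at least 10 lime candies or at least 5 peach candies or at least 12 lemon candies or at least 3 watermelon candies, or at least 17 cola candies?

The worst case stops just short of every target: 3 orange, 13 mint, 9 lime, 4 peach, 11 lemon, 2 watermelon, 16 cola — 3 + 13 + 9 + 4 + 11 + 2 + 16 = 58 candies.
One more candy must push some flavor to its target, so 58 + 1 = 59.

59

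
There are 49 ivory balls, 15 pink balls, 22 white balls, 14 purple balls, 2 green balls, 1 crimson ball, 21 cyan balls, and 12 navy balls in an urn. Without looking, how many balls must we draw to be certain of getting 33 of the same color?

Treat the 8 colors as pigeonholes.
In the worst case we take at most 32 of each color, but all 15 pink, all 22 white, all 14 purple, all 2 green, all 1 crimson, all 21 cyan, and all 12 navy (fewer than 32), giving 32 + 15 + 22 + 14 + 2 + 1 + 21 + 12 = 119.
One more ball then forces some color to 33, so 119 + 1 = 120.

120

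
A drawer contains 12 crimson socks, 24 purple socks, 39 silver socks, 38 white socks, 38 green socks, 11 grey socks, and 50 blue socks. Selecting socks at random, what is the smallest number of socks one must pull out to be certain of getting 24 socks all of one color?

In the worst case we take at most 23 of each color, but all 12 crimson and all 11 grey (fewer than 23), giving 12 + 23 + 23 + 23 + 23 + 11 + 23 = 138.
One more sock then forces some color to 24, so 138 + 1 = 139.

139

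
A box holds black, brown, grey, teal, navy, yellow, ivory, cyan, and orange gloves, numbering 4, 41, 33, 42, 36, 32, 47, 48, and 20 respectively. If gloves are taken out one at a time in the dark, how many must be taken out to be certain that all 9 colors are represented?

300

The hardest color to obtain is black: we could draw every other glove first — 303 − 4 = 299 gloves — without a single black one.
The next draw must be black, so 299 + 1 = 300.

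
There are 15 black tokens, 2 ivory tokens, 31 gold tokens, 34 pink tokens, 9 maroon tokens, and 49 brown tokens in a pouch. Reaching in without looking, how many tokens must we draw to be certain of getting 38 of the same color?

Treat the 6 colors as pigeonholes.
In the worst case we take at most 37 of each color, but all 15 black, all 2 ivory, all 31 gold, all 34 pink, and all 9 maroon (fewer than 37), giving 15 + 2 + 31 + 34 + 9 + 37 = 128.
One more token then forces some color to 38, so 128 + 1 = 129.

129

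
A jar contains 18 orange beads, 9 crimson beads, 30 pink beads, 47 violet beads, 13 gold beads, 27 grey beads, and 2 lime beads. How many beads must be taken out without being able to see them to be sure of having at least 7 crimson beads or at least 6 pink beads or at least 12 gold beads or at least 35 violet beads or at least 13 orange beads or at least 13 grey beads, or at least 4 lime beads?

83

The worst case stops just short of every target: 12 orange, 6 crimson, 5 pink, 34 violet, 11 gold, 12 grey, all 2 lime — 12 + 6 + 5 + 34 + 11 + 12 + 2 = 82 beads.
One more bead must push some color to its target, so 82 + 1 = 83.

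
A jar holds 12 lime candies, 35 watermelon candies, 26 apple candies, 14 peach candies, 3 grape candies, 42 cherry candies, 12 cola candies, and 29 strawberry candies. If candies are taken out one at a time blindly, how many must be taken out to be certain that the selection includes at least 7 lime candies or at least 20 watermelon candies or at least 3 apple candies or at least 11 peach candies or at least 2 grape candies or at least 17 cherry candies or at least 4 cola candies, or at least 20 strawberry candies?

Each of the 8 flavors has its own threshold; avoid all of them simultaneously.
The worst case stops just short of every target: 6 lime, 19 watermelon, 2 apple, 10 peach, 1 grape, 16 cherry, 3 cola, 19 strawberry — 6 + 19 + 2 + 10 + 1 + 16 + 3 + 19 = 76 candies.
One more candy must push some flavor to its target, so 76 + 1 = 77.

77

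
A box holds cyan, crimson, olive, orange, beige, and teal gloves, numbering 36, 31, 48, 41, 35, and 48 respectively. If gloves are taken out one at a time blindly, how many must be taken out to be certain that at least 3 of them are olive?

194

The worst case draws every non-olive glove first: 36 + 31 + 41 + 35 + 48 = 191.
The next 3 draws are then forced to be olive, giving 191 + 3 = 194.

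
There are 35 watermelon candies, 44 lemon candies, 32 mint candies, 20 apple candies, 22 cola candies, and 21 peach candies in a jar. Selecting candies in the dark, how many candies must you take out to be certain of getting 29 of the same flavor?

In the worst case we take at most 28 of each flavor, but all 20 apple, all 22 cola, and all 21 peach (fewer than 28), giving 28 + 28 + 28 + 20 + 22 + 21 = 147.
One more candy then forces some flavor to 29, so 147 + 1 = 148.

148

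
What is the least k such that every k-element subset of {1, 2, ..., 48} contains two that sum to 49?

Partition {1, …, 48} into 24 pairs: {1,48}, {2,47}, …, {24,25}.
Choosing 24 integers — say the integers 1 through 24 — takes one from each pair and avoids the property.
Choosing 25 forces two into the same pair by pigeonhole, and those sum to 49. So 25.

25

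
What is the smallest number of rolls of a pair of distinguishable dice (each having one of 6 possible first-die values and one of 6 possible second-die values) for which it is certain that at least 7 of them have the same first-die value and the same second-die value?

217

There are 6 × 6 = 36 (first-die value, second-die value) combinations acting as pigeonholes.
With 36 × 6 = 216 rolls of a pair of distinguishable dice we could place exactly 6 in each, with no (first-die value, second-die value) pair reaching 7.
One more forces some (first-die value, second-die value) pair to hold 7, so 216 + 1 = 217.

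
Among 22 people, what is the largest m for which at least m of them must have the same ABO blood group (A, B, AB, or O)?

There are 4 ABO blood groups, which serve as the pigeonholes.
If each of the 4 ABO blood groups held at most 5, the total would be at most 4 × 5 = 20 < 22, a contradiction.
So at least one holds ⌈22/4⌉ = 6.

6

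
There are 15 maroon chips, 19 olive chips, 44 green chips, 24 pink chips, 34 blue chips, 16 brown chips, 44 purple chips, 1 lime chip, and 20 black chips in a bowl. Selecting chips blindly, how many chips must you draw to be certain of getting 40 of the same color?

208

In the worst case we take at most 39 of each color, but all 15 maroon, all 19 olive, all 24 pink, all 34 blue, all 16 brown, all 1 lime, and all 20 black (fewer than 39), giving 15 + 19 + 39 + 24 + 34 + 16 + 39 + 1 + 20 = 207.
One more chip then forces some color to 40, so 207 + 1 = 208.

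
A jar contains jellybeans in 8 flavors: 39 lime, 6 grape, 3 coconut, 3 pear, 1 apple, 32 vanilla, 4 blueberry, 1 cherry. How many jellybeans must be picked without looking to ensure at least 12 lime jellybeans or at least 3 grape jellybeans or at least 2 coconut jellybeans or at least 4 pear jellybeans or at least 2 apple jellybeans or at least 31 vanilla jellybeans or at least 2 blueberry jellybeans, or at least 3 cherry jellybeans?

51

The worst case stops just short of every target: 11 lime, 2 grape, 1 coconut, 3 pear, 1 apple, 30 vanilla, 1 blueberry, all 1 cherry — 11 + 2 + 1 + 3 + 1 + 30 + 1 + 1 = 50 jellybeans.
One more jellybean must push some flavor to its target, so 50 + 1 = 51.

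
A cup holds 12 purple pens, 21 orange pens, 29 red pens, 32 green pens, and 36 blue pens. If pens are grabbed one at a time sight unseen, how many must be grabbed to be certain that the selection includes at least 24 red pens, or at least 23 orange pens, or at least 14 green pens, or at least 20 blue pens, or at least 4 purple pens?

Each of the 5 ink colors has its own threshold; avoid all of them simultaneously.
The worst case stops just short of every target: 3 purple, all 21 orange, 23 red, 13 green, 19 blue — 3 + 21 + 23 + 13 + 19 = 79 pens.
One more pen must push some ink color to its target, so 79 + 1 = 80.

80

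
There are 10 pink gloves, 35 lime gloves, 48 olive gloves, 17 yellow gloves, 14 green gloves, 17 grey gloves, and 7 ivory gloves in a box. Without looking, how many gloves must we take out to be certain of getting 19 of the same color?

In the worst case we take at most 18 of each color, but all 10 pink, all 17 yellow, all 14 green, all 17 grey, and all 7 ivory (fewer than 18), giving 10 + 18 + 18 + 17 + 14 + 17 + 7 = 101.
One more glove then forces some color to 19, so 101 + 1 = 102.

102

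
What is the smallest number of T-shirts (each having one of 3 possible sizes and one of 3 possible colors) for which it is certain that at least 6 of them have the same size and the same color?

46

There are 3 × 3 = 9 (size, color) combinations acting as pigeonholes.
With 9 × 5 = 45 T-shirts we could place exactly 5 in each, with no (size, color) pair reaching 6.
One more forces some (size, color) pair to hold 6, so 45 + 1 = 46.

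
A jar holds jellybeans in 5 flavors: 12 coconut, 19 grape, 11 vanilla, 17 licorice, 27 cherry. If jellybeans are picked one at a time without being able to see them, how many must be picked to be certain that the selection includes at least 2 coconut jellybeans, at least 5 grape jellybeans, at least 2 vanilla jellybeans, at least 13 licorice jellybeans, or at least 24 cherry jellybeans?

Each of the 5 flavors has its own threshold; avoid all of them simultaneously.
The worst case stops just short of every target: 1 coconut, 4 grape, 1 vanilla, 12 licorice, 23 cherry — 1 + 4 + 1 + 12 + 23 = 41 jellybeans.
One more jellybean must push some flavor to its target, so 41 + 1 = 42.

42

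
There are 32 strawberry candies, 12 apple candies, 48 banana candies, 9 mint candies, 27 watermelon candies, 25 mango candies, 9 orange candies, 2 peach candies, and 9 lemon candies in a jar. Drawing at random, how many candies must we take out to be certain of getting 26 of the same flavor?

In the worst case we take at most 25 of each flavor, but all 12 apple, all 9 mint, all 9 orange, all 2 peach, and all 9 lemon (fewer than 25), giving 25 + 12 + 25 + 9 + 25 + 25 + 9 + 2 + 9 = 141.
One more candy then forces some flavor to 26, so 141 + 1 = 142.

142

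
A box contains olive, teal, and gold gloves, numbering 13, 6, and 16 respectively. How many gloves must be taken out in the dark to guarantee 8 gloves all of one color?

In the worst case we take at most 7 of each color, but all 6 teal (fewer than 7), giving 7 + 6 + 7 = 20.
One more glove then forces some color to 8, so 20 + 1 = 21.

21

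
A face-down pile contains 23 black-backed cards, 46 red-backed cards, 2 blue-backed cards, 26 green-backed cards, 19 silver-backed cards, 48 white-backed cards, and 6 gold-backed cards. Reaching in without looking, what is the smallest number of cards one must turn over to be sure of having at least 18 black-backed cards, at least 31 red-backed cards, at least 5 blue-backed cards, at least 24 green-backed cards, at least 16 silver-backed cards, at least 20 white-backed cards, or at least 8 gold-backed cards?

113

Each of the 7 back colors has its own threshold; avoid all of them simultaneously.
The worst case stops just short of every target: 17 black-backed, 30 red-backed, all 2 blue-backed, 23 green-backed, 15 silver-backed, 19 white-backed, all 6 gold-backed — 17 + 30 + 2 + 23 + 15 + 19 + 6 = 112 cards.
One more card must push some back color to its target, so 112 + 1 = 113.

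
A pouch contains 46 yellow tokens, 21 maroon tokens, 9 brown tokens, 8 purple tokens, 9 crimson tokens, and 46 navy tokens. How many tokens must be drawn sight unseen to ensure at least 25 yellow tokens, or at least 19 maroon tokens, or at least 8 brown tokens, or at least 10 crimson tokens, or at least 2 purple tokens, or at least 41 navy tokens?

Each of the 6 colors has its own threshold; avoid all of them simultaneously.
The worst case stops just short of every target: 24 yellow, 18 maroon, 7 brown, 1 purple, 9 crimson, 40 navy — 24 + 18 + 7 + 1 + 9 + 40 = 99 tokens.
One more token must push some color to its target, so 99 + 1 = 100.

100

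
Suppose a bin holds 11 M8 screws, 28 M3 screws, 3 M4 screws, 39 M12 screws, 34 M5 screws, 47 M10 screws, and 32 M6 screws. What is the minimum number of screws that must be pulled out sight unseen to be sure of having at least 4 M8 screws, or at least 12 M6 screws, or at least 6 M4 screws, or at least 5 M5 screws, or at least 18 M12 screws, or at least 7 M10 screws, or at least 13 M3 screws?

The worst case stops just short of every target: 3 M8, 12 M3, all 3 M4, 17 M12, 4 M5, 6 M10, 11 M6 — 3 + 12 + 3 + 17 + 4 + 6 + 11 = 56 screws.
One more screw must push some size to its target, so 56 + 1 = 57.

57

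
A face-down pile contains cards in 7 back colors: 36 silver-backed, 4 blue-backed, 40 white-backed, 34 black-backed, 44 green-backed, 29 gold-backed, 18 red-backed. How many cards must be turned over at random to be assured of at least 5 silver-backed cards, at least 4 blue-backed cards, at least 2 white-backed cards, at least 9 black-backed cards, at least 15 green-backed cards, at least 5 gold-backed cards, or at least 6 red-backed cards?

Each of the 7 back colors has its own threshold; avoid all of them simultaneously.
The worst case stops just short of every target: 4 silver-backed, 3 blue-backed, 1 white-backed, 8 black-backed, 14 green-backed, 4 gold-backed, 5 red-backed — 4 + 3 + 1 + 8 + 14 + 4 + 5 = 39 cards.
One more card must push some back color to its target, so 39 + 1 = 40.

40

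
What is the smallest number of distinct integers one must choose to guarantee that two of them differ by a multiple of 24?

25

Two integers differ by a multiple of 24 exactly when they share a remainder mod 24.
There are 24 residue classes mod 24, so 24 integers can all lie in distinct classes.
One more integer must repeat a residue, giving a difference divisible by 24. So n = 24 + 1 = 25.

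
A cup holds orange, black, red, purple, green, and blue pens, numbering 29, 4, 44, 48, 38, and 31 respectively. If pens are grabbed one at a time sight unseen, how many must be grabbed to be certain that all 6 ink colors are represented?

The hardest ink color to obtain is black: we could draw every other pen first — 194 − 4 = 190 pens — without a single black one.
The next draw must be black, so 190 + 1 = 191.

191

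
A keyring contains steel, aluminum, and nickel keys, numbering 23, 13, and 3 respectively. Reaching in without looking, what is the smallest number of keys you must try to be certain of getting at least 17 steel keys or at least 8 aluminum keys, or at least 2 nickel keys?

The worst case stops just short of every target: 16 steel, 7 aluminum, 1 nickel — 16 + 7 + 1 = 24 keys.
One more key must push some type to its target, so 24 + 1 = 25.

25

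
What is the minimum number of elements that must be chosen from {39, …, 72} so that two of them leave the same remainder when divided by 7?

8

Group the integers by remainder mod 7; there are 7 residue classes, each nonempty in this range.
Choosing one from each class (7 integers) avoids any shared remainder.
One more choice must repeat a class, so two differ by a multiple of 7. Hence 7 + 1 = 8.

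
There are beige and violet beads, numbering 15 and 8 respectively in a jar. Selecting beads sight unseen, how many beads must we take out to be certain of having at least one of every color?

16

The hardest color to obtain is violet: we could draw every other bead first — 23 − 8 = 15 beads — without a single violet one.
The next draw must be violet, so 15 + 1 = 16.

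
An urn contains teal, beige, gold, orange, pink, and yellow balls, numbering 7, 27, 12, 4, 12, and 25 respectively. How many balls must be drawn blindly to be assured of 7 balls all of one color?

Treat the 6 colors as pigeonholes.
In the worst case we take at most 6 of each color, but all 4 orange (fewer than 6), giving 6 + 6 + 6 + 4 + 6 + 6 = 34.
One more ball then forces some color to 7, so 34 + 1 = 35.

35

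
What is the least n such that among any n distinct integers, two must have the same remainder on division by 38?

39

Two integers differ by a multiple of 38 exactly when they share a remainder mod 38.
There are 38 residue classes mod 38, so 38 integers can all lie in distinct classes.
One more integer must repeat a residue, giving a difference divisible by 38. So n = 38 + 1 = 39.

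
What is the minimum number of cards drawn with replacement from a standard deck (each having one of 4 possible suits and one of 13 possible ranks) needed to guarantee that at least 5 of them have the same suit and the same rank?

There are 4 × 13 = 52 (suit, rank) combinations acting as pigeonholes.
With 52 × 4 = 208 cards drawn with replacement from a standard deck we could place exactly 4 in each, with no (suit, rank) pair reaching 5.
One more forces some (suit, rank) pair to hold 5, so 208 + 1 = 209.

209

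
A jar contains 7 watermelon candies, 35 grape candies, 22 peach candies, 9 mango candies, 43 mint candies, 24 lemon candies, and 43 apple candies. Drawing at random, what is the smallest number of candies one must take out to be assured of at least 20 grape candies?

To avoid grape candies as long as possible, exhaust the other 6 flavors first.
The worst case draws every non-grape candy first: 7 + 22 + 9 + 43 + 24 + 43 = 148.
The next 20 draws are then forced to be grape, giving 148 + 20 = 168.

168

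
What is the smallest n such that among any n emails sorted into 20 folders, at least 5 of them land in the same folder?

There are 20 folders acting as pigeonholes.
With 20 × 4 = 80 emails we could place exactly 4 in each, with no class reaching 5.
One more forces some class to hold 5, so 80 + 1 = 81.

81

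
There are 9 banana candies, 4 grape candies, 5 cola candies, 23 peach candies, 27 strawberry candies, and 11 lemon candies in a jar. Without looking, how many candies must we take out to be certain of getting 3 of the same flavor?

13

The worst case takes 2 candies of each flavor without reaching 3 of any: 6 × 2 = 12.
The next candy must bring some flavor to 3, so 12 + 1 = 13.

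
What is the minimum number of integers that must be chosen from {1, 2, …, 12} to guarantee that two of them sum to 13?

7

Partition {1, …, 12} into 6 pairs: {1,12}, {2,11}, …, {6,7}.
Choosing 6 integers — say the integers 1 through 6 — takes one from each pair and avoids the property.
Choosing 7 forces two into the same pair by pigeonhole, and those sum to 13. So 7.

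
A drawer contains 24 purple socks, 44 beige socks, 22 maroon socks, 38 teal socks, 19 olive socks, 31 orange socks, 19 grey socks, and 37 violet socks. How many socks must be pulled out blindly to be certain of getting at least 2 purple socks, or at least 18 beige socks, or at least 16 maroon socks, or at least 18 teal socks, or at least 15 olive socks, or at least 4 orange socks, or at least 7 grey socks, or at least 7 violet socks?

Each of the 8 colors has its own threshold; avoid all of them simultaneously.
The worst case stops just short of every target: 1 purple, 17 beige, 15 maroon, 17 teal, 14 olive, 3 orange, 6 grey, 6 violet — 1 + 17 + 15 + 17 + 14 + 3 + 6 + 6 = 79 socks.
One more sock must push some color to its target, so 79 + 1 = 80.

80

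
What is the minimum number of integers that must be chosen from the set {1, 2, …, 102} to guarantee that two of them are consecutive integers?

52

Partition {1, …, 102} into 51 pairs: {1,2}, {3,4}, …, {101,102}.
Choosing 51 integers — say the 51 even numbers 2, 4, …, 102 — takes one from each pair and avoids the property.
Choosing 52 forces two into the same pair by pigeonhole, and those are consecutive. So 52.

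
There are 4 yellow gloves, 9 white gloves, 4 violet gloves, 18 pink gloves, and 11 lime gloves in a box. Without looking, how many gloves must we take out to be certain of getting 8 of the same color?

In the worst case we take at most 7 of each color, but all 4 yellow and all 4 violet (fewer than 7), giving 4 + 7 + 4 + 7 + 7 = 29.
One more glove then forces some color to 8, so 29 + 1 = 30.

30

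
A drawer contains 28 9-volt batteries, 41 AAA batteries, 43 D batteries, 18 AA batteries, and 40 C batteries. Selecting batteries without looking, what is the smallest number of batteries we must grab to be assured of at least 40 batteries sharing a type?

In the worst case we take at most 39 of each type, but all 28 9-volt and all 18 AA (fewer than 39), giving 28 + 39 + 39 + 18 + 39 = 163.
One more battery then forces some type to 40, so 163 + 1 = 164.

164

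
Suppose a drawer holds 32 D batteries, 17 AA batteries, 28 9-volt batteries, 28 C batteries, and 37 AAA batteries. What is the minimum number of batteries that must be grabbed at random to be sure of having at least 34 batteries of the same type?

In the worst case we take at most 33 of each type, but all 32 D, all 17 AA, all 28 9-volt, and all 28 C (fewer than 33), giving 32 + 17 + 28 + 28 + 33 = 138.
One more battery then forces some type to 34, so 138 + 1 = 139.

139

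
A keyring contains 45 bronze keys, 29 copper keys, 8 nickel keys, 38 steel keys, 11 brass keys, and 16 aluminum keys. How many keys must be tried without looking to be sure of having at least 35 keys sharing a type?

In the worst case we take at most 34 of each type, but all 29 copper, all 8 nickel, all 11 brass, and all 16 aluminum (fewer than 34), giving 34 + 29 + 8 + 34 + 11 + 16 = 132.
One more key then forces some type to 35, so 132 + 1 = 133.

133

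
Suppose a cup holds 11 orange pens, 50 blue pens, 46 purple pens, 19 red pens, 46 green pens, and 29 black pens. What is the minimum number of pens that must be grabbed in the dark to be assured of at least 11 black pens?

To avoid black pens as long as possible, exhaust the other 5 ink colors first.
The worst case draws every non-black pen first: 11 + 50 + 46 + 19 + 46 = 172.
The next 11 draws are then forced to be black, giving 172 + 11 = 183.

183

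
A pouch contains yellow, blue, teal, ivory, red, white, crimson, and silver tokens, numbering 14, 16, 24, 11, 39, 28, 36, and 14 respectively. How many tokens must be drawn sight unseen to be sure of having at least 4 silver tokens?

172

The worst case draws every non-silver token first: 14 + 16 + 24 + 11 + 39 + 28 + 36 = 168.
The next 4 draws are then forced to be silver, giving 168 + 4 = 172.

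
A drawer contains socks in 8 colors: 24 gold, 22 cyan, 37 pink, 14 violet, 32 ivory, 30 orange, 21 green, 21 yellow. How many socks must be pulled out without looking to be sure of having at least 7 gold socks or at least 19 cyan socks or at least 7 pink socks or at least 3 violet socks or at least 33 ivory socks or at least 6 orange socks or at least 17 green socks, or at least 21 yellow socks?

106

The worst case stops just short of every target: 6 gold, 18 cyan, 6 pink, 2 violet, 32 ivory, 5 orange, 16 green, 20 yellow — 6 + 18 + 6 + 2 + 32 + 5 + 16 + 20 = 105 socks.
One more sock must push some color to its target, so 105 + 1 = 106.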